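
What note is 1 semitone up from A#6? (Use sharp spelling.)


Solution.
A#6: chromatic position 10 in octave 6 → absolute = 6×12 + 10 = 82
Transpose up 1: 82 + 1 = 83
83 = 6×12 + 11 → B in octave 6
Result = B6


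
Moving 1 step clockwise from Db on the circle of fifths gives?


Each clockwise step on the circle of fifths moves up a perfect 5th
From Db: Db → Ab
= Ab


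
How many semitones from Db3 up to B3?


Step by step:
Absolute semitone position = octave×12 + chromatic position
Db3: 3×12 + 1 = 37
B3: 3×12 + 11 = 47
Difference = 47 - 37 = 10
= 10 semitones


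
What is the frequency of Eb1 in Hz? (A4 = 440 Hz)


Solution.
f = 440 × 2^(n/12) where n = semitones from A4
Eb1: -42 semitones from A4
f = 440 × 2^(-42/12)
f = 38.89 Hz


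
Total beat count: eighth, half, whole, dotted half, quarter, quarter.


Step by step:
Beat values:
  eighth = 0.5 beats
  half = 2 beats
  whole = 4 beats
  dotted half = 3 beats
  quarter = 1 beat
  quarter = 1 beat
Sum = 0.5 + 2 + 4 + 3 + 1 + 1
= 11.5 beats


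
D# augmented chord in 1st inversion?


Step by step:
Root position: D# F## A##
1st inversion: move root up an octave
Bass note: F##
Notes (bottom to top) = F## A## D#


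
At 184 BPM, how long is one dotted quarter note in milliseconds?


One quarter-note beat = 60000 / BPM = 60000 / 184 ms
Dotted quarter note = 3/2 × quarter note
Duration = 3/2 × 60000 / 184 = 90000 / 184
= 489.1 ms


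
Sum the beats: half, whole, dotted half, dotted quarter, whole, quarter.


Working:
Beat values:
  half = 2 beats
  whole = 4 beats
  dotted half = 3 beats
  dotted quarter = 1.5 beats
  whole = 4 beats
  quarter = 1 beat
Sum = 2 + 4 + 3 + 1.5 + 4 + 1
= 15.5 beats


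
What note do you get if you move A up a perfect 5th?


perfect 5th: 5 letter names, 7 semitones
Letter: A + 4 → E
Pitch: A + 7 semitones, spelled as an E → E
= E


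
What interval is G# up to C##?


Solution.
Letter names: G → C spans 4 letter names → a 4th
Semitones: G# → C## = 6 half-steps
A 4th of 6 semitones is an augmented 4th
= augmented 4th


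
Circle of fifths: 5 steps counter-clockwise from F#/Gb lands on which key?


Each counter-clockwise step moves down a perfect 5th (= up a perfect 4th)
From F#/Gb: F#/Gb → B → E → A → D → G
= G


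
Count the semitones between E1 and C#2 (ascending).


Let's work it out.
Absolute semitone position = octave×12 + chromatic position
E1: 1×12 + 4 = 16
C#2: 2×12 + 1 = 25
Difference = 25 - 16 = 9
= 9 semitones


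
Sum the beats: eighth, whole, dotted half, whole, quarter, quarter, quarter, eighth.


Solution.
Beat values:
  eighth = 0.5 beats
  whole = 4 beats
  dotted half = 3 beats
  whole = 4 beats
  quarter = 1 beat
  quarter = 1 beat
  quarter = 1 beat
  eighth = 0.5 beats
Sum = 0.5 + 4 + 3 + 4 + 1 + 1 + 1 + 0.5
= 15 beats


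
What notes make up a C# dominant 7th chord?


Dominant 7th chord = root + major 3rd + perfect 5th + minor 7th
Seventh chords stack in thirds, so the letter names are C-E-G-B
Root: C#
Major 3rd above C#: E#
Perfect 5th above C#: G#
Minor 7th above C#: B
Chord = C# E# G# B


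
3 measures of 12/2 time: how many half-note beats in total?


Working:
Time signature 12/2: the bottom number 2 means the half note gets one count
The top number 12 means 12 half-note beats per measure
Total = 12 × 3 measures
= 36 half-note beats


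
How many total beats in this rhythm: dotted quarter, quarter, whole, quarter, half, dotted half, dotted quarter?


Beat values:
  dotted quarter = 1.5 beats
  quarter = 1 beat
  whole = 4 beats
  quarter = 1 beat
  half = 2 beats
  dotted half = 3 beats
  dotted quarter = 1.5 beats
Sum = 1.5 + 1 + 4 + 1 + 2 + 3 + 1.5
= 14 beats


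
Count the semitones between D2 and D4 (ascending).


Solution.
Absolute semitone position = octave×12 + chromatic position
D2: 2×12 + 2 = 26
D4: 4×12 + 2 = 50
Difference = 50 - 26 = 24
= 24 semitones


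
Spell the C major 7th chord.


Major 7th chord = root + major 3rd + perfect 5th + major 7th
Seventh chords stack in thirds, so the letter names are C-E-G-B
Root: C
Major 3rd above C: E
Perfect 5th above C: G
Major 7th above C: B
Chord = C E G B


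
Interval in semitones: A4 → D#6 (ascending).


Solution.
Absolute semitone position = octave×12 + chromatic position
A4: 4×12 + 9 = 57
D#6: 6×12 + 3 = 75
Difference = 75 - 57 = 18
= 18 semitones


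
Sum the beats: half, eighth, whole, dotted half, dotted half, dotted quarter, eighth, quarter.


Beat values:
  half = 2 beats
  eighth = 0.5 beats
  whole = 4 beats
  dotted half = 3 beats
  dotted half = 3 beats
  dotted quarter = 1.5 beats
  eighth = 0.5 beats
  quarter = 1 beat
Sum = 2 + 0.5 + 4 + 3 + 3 + 1.5 + 0.5 + 1
= 15.5 beats


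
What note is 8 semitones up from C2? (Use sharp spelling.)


C2: chromatic position 0 in octave 2 → absolute = 2×12 + 0 = 24
Transpose up 8: 24 + 8 = 32
32 = 2×12 + 8 → G# in octave 2
Result = G#2


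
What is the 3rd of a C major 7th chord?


Let's work it out.
Major 7th chord = root + major 3rd + perfect 5th + major 7th
Seventh chords stack in thirds, so the letter names are C-E-G-B
Root: C
Major 3rd above C: E
Perfect 5th above C: G
Major 7th above C: B
The 3rd = E


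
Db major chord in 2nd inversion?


Root position: Db F Ab
2nd inversion: move root and 3rd up an octave
Bass note: Ab
Notes (bottom to top) = Ab Db F


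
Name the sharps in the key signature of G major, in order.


Sharp major keys follow the circle of fifths: C(0), G(1), D(2), A(3), E(4), B(5), F#(6), C#(7)
G major has 1 sharp
Order of sharps: F# C# G# D# A# E# B# → first 1: F#
= F#


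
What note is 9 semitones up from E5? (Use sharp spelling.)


Reasoning:
E5: chromatic position 4 in octave 5 → absolute = 5×12 + 4 = 64
Transpose up 9: 64 + 9 = 73
73 = 6×12 + 1 → C# in octave 6
Result = C#6


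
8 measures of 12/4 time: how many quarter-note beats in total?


Working:
Time signature 12/4: the bottom number 4 means the quarter note gets one count
The top number 12 means 12 quarter-note beats per measure
Total = 12 × 8 measures
= 96 quarter-note beats


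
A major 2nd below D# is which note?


A 2nd spans 2 letter names, so from D we land on C
A major 2nd = 2 semitones below D#
Spell C at that pitch: C#
= C#


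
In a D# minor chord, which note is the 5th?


Solution.
Minor triad = root + minor 3rd (3 semitones) + perfect 5th (7 semitones)
A triad on D# stacks thirds, so the chord tones use letter names D-F-A
Root: D#
Minor 3rd above D#: F#
Perfect 5th above D#: A#
The 5th = A#


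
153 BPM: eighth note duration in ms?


One quarter-note beat = 60000 / BPM = 60000 / 153 ms
Eighth note = 1/2 × quarter note
Duration = 1/2 × 60000 / 153 = 30000 / 153
= 196.1 ms


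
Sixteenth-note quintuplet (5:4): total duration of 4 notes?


Reasoning:
Quintuplet: 5 notes occupy the space of 4 sixteenth notes
Space = 4 × 1/4 = 1 beat
Each quintuplet note = 1 / 5 = 1/5 beats
4 notes = 4 × 1/5 = 4/5
= 4/5 beats


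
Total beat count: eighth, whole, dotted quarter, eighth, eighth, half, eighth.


Solution.
Beat values:
  eighth = 0.5 beats
  whole = 4 beats
  dotted quarter = 1.5 beats
  eighth = 0.5 beats
  eighth = 0.5 beats
  half = 2 beats
  eighth = 0.5 beats
Sum = 0.5 + 4 + 1.5 + 0.5 + 0.5 + 2 + 0.5
= 9.5 beats


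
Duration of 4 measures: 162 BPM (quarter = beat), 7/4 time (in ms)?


Let's work it out.
Quarter-note beat duration = 60000 / 162 ms
Beats per measure (7/4) = 7
One measure = 7 × 60000 / 162 = 420000 / 162 ms
4 measures = 4 × 420000 / 162 = 1680000 / 162
= 10370.4 ms


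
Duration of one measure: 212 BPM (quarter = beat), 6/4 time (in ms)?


Working:
Quarter-note beat duration = 60000 / 212 ms
Beats per measure (6/4) = 6
One measure = 6 × 60000 / 212 = 360000 / 212 ms
= 1698.1 ms


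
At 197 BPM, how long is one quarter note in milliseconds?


Solution.
One quarter-note beat = 60000 / BPM = 60000 / 197 ms
Duration = 60000 / 197
= 304.6 ms


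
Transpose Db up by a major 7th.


Step by step:
major 7th: 7 letter names, 11 semitones
Letter: D + 6 → C
Pitch: Db + 11 semitones, spelled as a C → C
= C


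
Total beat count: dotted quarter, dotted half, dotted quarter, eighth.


Beat values:
  dotted quarter = 1.5 beats
  dotted half = 3 beats
  dotted quarter = 1.5 beats
  eighth = 0.5 beats
Sum = 1.5 + 3 + 1.5 + 0.5
= 6.5 beats


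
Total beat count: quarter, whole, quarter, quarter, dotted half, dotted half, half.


Step by step:
Beat values:
  quarter = 1 beat
  whole = 4 beats
  quarter = 1 beat
  quarter = 1 beat
  dotted half = 3 beats
  dotted half = 3 beats
  half = 2 beats
Sum = 1 + 4 + 1 + 1 + 3 + 3 + 2
= 15 beats


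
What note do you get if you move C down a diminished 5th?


Let's work it out.
diminished 5th: 5 letter names, 6 semitones
Letter: C - 4 → F
Pitch: C - 6 semitones, spelled as an F → F#
= F#


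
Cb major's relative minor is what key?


Reasoning:
The relative minor shares the major's key signature and starts on its 6th degree
6th degree = a major 6th above the tonic; a major 6th above Cb is Ab
→ relative minor of Cb major is Ab minor
= Ab minor


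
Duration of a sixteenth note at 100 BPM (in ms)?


One quarter-note beat = 60000 / BPM = 60000 / 100 ms
Sixteenth note = 1/4 × quarter note
Duration = 1/4 × 60000 / 100 = 15000 / 100
= 150.0 ms


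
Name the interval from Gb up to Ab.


Letter names: G → A spans 2 letter names → a 2nd
Semitones: Gb → Ab = 2 half-steps
A 2nd of 2 semitones is a major 2nd
= major 2nd


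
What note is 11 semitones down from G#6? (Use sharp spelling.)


Reasoning:
G#6: chromatic position 8 in octave 6 → absolute = 6×12 + 8 = 80
Transpose down 11: 80 - 11 = 69
69 = 5×12 + 9 → A in octave 5
Result = A5


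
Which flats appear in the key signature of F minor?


Solution.
Flat minor keys: A(0), D(1), G(2), C(3), F(4), Bb(5), Eb(6), Ab(7)
F minor has 4 flats
Order of flats: Bb Eb Ab Db Gb Cb Fb → first 4: Bb, Eb, Ab, Db
= Bb, Eb, Ab, Db


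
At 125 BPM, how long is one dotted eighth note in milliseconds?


Step by step:
One quarter-note beat = 60000 / BPM = 60000 / 125 ms
Dotted eighth note = 3/4 × quarter note
Duration = 3/4 × 60000 / 125 = 45000 / 125
= 360.0 ms


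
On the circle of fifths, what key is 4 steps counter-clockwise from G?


Each counter-clockwise step moves down a perfect 5th (= up a perfect 4th)
From G: G → C → F → Bb → Eb
= Eb


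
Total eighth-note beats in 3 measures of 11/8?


Reasoning:
Time signature 11/8: the bottom number 8 means the eighth note gets one count
The top number 11 means 11 eighth-note beats per measure
Total = 11 × 3 measures
= 33 eighth-note beats


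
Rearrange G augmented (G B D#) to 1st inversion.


Step by step:
Root position: G B D#
1st inversion: move root up an octave
Bass note: B
Notes (bottom to top) = B D# G


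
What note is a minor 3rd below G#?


A 3rd spans 3 letter names, so from G we land on E
A minor 3rd = 3 semitones below G#
Spell E at that pitch: E#
= E#


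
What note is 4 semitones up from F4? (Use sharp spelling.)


Solution.
F4: chromatic position 5 in octave 4 → absolute = 4×12 + 5 = 53
Transpose up 4: 53 + 4 = 57
57 = 4×12 + 9 → A in octave 4
Result = A4


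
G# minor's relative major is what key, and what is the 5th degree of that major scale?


Let's work it out.
The relative major shares the key signature and is a minor 3rd above the minor tonic
A minor 3rd above G# is B
→ relative major of G# minor is B major
B major scale: B C# D# E F# G# A#
= B major; 5th degree = F#


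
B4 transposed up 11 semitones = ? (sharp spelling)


Reasoning:
B4: chromatic position 11 in octave 4 → absolute = 4×12 + 11 = 59
Transpose up 11: 59 + 11 = 70
70 = 5×12 + 10 → A# in octave 5
Result = A#5


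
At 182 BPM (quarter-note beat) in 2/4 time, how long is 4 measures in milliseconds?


Step by step:
Quarter-note beat duration = 60000 / 182 ms
Beats per measure (2/4) = 2
One measure = 2 × 60000 / 182 = 120000 / 182 ms
4 measures = 4 × 120000 / 182 = 480000 / 182
= 2637.4 ms


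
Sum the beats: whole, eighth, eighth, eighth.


Reasoning:
Beat values:
  whole = 4 beats
  eighth = 0.5 beats
  eighth = 0.5 beats
  eighth = 0.5 beats
Sum = 4 + 0.5 + 0.5 + 0.5
= 5.5 beats


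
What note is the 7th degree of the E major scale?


Solution.
Major scale pattern: W-W-H-W-W-W-H (2-2-1-2-2-2-1 semitones)
Starting from E:
  E + 2 semitones → F#
  F# + 2 semitones → G#
  G# + 1 semitone → A
  A + 2 semitones → B
  B + 2 semitones → C#
  C# + 2 semitones → D#
  D# + 1 semitone → E
Scale: E F# G# A B C# D#
Degree 7 = D#


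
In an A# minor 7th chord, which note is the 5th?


Let's work it out.
Minor 7th chord = root + minor 3rd + perfect 5th + minor 7th
Seventh chords stack in thirds, so the letter names are A-C-E-G
Root: A#
Minor 3rd above A#: C#
Perfect 5th above A#: E#
Minor 7th above A#: G#
The 5th = E#


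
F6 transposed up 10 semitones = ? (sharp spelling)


F6: chromatic position 5 in octave 6 → absolute = 6×12 + 5 = 77
Transpose up 10: 77 + 10 = 87
87 = 7×12 + 3 → D# in octave 7
Result = D#7


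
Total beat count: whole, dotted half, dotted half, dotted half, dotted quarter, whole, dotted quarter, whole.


Beat values:
  whole = 4 beats
  dotted half = 3 beats
  dotted half = 3 beats
  dotted half = 3 beats
  dotted quarter = 1.5 beats
  whole = 4 beats
  dotted quarter = 1.5 beats
  whole = 4 beats
Sum = 4 + 3 + 3 + 3 + 1.5 + 4 + 1.5 + 4
= 24 beats


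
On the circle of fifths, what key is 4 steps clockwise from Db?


Reasoning:
Each clockwise step on the circle of fifths moves up a perfect 5th
From Db: Db → Ab → Eb → Bb → F
= F


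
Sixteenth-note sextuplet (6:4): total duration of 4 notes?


Working:
Sextuplet: 6 notes occupy the space of 4 sixteenth notes
Space = 4 × 1/4 = 1 beat
Each sextuplet note = 1 / 6 = 1/6 beats
4 notes = 4 × 1/6 = 2/3
= 2/3 beats


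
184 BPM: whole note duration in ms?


Working:
One quarter-note beat = 60000 / BPM = 60000 / 184 ms
Whole note = 4 × quarter note
Duration = 4 × 60000 / 184 = 240000 / 184
= 1304.3 ms


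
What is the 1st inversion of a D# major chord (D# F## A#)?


Step by step:
Root position: D# F## A#
1st inversion: move root up an octave
Bass note: F##
Notes (bottom to top) = F## A# D#


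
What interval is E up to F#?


Letter names: E → F spans 2 letter names → a 2nd
Semitones: E → F# = 2 half-steps
A 2nd of 2 semitones is a major 2nd
= major 2nd


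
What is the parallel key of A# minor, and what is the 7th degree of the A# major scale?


Step by step:
Parallel keys share the same tonic but differ in mode
A# minor → parallel is A# major
A# major scale: A# B# C## D# E# F## G##
= A# major; 7th degree = G##


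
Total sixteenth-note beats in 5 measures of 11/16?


Time signature 11/16: the bottom number 16 means the sixteenth note gets one count
The top number 11 means 11 sixteenth-note beats per measure
Total = 11 × 5 measures
= 55 sixteenth-note beats


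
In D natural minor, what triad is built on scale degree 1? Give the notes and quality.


D natural minor scale: D E F G A Bb C
Diatonic triad on degree 1 stacks scale notes 1, 3, 5: D F A
D→F = 3 semitones; D→A = 7 semitones → minor triad
= D F A (minor)


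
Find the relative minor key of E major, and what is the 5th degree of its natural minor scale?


Solution.
The relative minor shares the major's key signature and starts on its 6th degree
6th degree = a major 6th above the tonic; a major 6th above E is C#
→ relative minor of E major is C# minor
C# natural minor scale: C# D# E F# G# A B
= C# minor; 5th degree = G#


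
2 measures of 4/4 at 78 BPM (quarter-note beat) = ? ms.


Let's work it out.
Quarter-note beat duration = 60000 / 78 ms
Beats per measure (4/4) = 4
One measure = 4 × 60000 / 78 = 240000 / 78 ms
2 measures = 2 × 240000 / 78 = 480000 / 78
= 6153.8 ms


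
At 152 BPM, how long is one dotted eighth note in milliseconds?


One quarter-note beat = 60000 / BPM = 60000 / 152 ms
Dotted eighth note = 3/4 × quarter note
Duration = 3/4 × 60000 / 152 = 45000 / 152
= 296.1 ms


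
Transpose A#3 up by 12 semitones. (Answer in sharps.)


Step by step:
A#3: chromatic position 10 in octave 3 → absolute = 3×12 + 10 = 46
Transpose up 12: 46 + 12 = 58
58 = 4×12 + 10 → A# in octave 4
Result = A#4


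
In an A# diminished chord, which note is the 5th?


Step by step:
Diminished triad = root + minor 3rd (3 semitones) + diminished 5th (6 semitones)
A triad on A# stacks thirds, so the chord tones use letter names A-C-E
Root: A#
Minor 3rd above A#: C#
Diminished 5th above A#: E
The 5th = E


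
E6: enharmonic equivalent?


Let's work it out.
Enharmonic notes sound the same pitch but are spelled with different letter names
E and Fb name the same pitch class
= Fb6


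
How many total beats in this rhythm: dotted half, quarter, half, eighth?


Working:
Beat values:
  dotted half = 3 beats
  quarter = 1 beat
  half = 2 beats
  eighth = 0.5 beats
Sum = 3 + 1 + 2 + 0.5
= 6.5 beats


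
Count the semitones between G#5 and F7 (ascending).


Solution.
Absolute semitone position = octave×12 + chromatic position
G#5: 5×12 + 8 = 68
F7: 7×12 + 5 = 89
Difference = 89 - 68 = 21
= 21 semitones


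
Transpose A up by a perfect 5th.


perfect 5th: 5 letter names, 7 semitones
Letter: A + 4 → E
Pitch: A + 7 semitones, spelled as an E → E
= E


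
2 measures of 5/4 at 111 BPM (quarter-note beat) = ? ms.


Quarter-note beat duration = 60000 / 111 ms
Beats per measure (5/4) = 5
One measure = 5 × 60000 / 111 = 300000 / 111 ms
2 measures = 2 × 300000 / 111 = 600000 / 111
= 5405.4 ms


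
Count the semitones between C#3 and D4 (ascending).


Working:
Absolute semitone position = octave×12 + chromatic position
C#3: 3×12 + 1 = 37
D4: 4×12 + 2 = 50
Difference = 50 - 37 = 13
= 13 semitones


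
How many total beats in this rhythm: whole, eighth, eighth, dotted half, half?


Reasoning:
Beat values:
  whole = 4 beats
  eighth = 0.5 beats
  eighth = 0.5 beats
  dotted half = 3 beats
  half = 2 beats
Sum = 4 + 0.5 + 0.5 + 3 + 2
= 10 beats


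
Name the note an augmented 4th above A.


Step by step:
A 4th spans 4 letter names, so from A we land on D
An augmented 4th = 6 semitones above A
Spell D at that pitch: D#
= D#


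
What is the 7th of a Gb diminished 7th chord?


Step by step:
Diminished 7th chord = root + minor 3rd + diminished 5th + diminished 7th
Seventh chords stack in thirds, so the letter names are G-B-D-F
Root: Gb
Minor 3rd above Gb: Bbb
Diminished 5th above Gb: Dbb
Diminished 7th above Gb: Fbb
The 7th = Fbb


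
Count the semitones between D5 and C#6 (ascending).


Working:
Absolute semitone position = octave×12 + chromatic position
D5: 5×12 + 2 = 62
C#6: 6×12 + 1 = 73
Difference = 73 - 62 = 11
= 11 semitones


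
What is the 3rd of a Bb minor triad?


Working:
Minor triad = root + minor 3rd (3 semitones) + perfect 5th (7 semitones)
A triad on Bb stacks thirds, so the chord tones use letter names B-D-F
Root: Bb
Minor 3rd above Bb: Db
Perfect 5th above Bb: F
The 3rd = Db


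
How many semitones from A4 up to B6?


Let's work it out.
Absolute semitone position = octave×12 + chromatic position
A4: 4×12 + 9 = 57
B6: 6×12 + 11 = 83
Difference = 83 - 57 = 26
= 26 semitones


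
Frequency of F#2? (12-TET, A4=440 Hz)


Let's work it out.
f = 440 × 2^(n/12) where n = semitones from A4
F#2: -27 semitones from A4
f = 440 × 2^(-27/12)
f = 92.50 Hz


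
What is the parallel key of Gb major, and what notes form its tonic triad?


Reasoning:
Parallel keys share the same tonic but differ in mode
Gb major → parallel is Gb minor
Tonic triad of Gb minor = Gb Bbb Db
= Gb minor; triad = Gb Bbb Db


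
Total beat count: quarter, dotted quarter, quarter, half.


Solution.
Beat values:
  quarter = 1 beat
  dotted quarter = 1.5 beats
  quarter = 1 beat
  half = 2 beats
Sum = 1 + 1.5 + 1 + 2
= 5.5 beats


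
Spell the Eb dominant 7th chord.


Dominant 7th chord = root + major 3rd + perfect 5th + minor 7th
Seventh chords stack in thirds, so the letter names are E-G-B-D
Root: Eb
Major 3rd above Eb: G
Perfect 5th above Eb: Bb
Minor 7th above Eb: Db
Chord = Eb G Bb Db


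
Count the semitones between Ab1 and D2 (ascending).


Solution.
Absolute semitone position = octave×12 + chromatic position
Ab1: 1×12 + 8 = 20
D2: 2×12 + 2 = 26
Difference = 26 - 20 = 6
= 6 semitones


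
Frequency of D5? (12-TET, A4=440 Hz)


f = 440 × 2^(n/12) where n = semitones from A4
D5: 5 semitones from A4
f = 440 × 2^(5/12)
f = 587.33 Hz


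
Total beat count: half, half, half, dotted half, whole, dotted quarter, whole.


Beat values:
  half = 2 beats
  half = 2 beats
  half = 2 beats
  dotted half = 3 beats
  whole = 4 beats
  dotted quarter = 1.5 beats
  whole = 4 beats
Sum = 2 + 2 + 2 + 3 + 4 + 1.5 + 4
= 18.5 beats


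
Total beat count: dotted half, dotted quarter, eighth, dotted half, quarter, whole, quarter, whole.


Working:
Beat values:
  dotted half = 3 beats
  dotted quarter = 1.5 beats
  eighth = 0.5 beats
  dotted half = 3 beats
  quarter = 1 beat
  whole = 4 beats
  quarter = 1 beat
  whole = 4 beats
Sum = 3 + 1.5 + 0.5 + 3 + 1 + 4 + 1 + 4
= 18 beats


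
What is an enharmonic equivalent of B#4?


Enharmonic notes sound the same pitch but are spelled with different letter names
B# and C name the same pitch class
Octave numbers change at C, so B#4 = C5
= C5


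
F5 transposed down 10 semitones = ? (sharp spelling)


Reasoning:
F5: chromatic position 5 in octave 5 → absolute = 5×12 + 5 = 65
Transpose down 10: 65 - 10 = 55
55 = 4×12 + 7 → G in octave 4
Result = G4


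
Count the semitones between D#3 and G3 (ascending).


Step by step:
Absolute semitone position = octave×12 + chromatic position
D#3: 3×12 + 3 = 39
G3: 3×12 + 7 = 43
Difference = 43 - 39 = 4
= 4 semitones


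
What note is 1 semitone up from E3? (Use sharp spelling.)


Reasoning:
E3: chromatic position 4 in octave 3 → absolute = 3×12 + 4 = 40
Transpose up 1: 40 + 1 = 41
41 = 3×12 + 5 → F in octave 3
Result = F3


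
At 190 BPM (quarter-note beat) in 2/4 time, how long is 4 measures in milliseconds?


Quarter-note beat duration = 60000 / 190 ms
Beats per measure (2/4) = 2
One measure = 2 × 60000 / 190 = 120000 / 190 ms
4 measures = 4 × 120000 / 190 = 480000 / 190
= 2526.3 ms


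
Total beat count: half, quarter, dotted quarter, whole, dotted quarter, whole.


Beat values:
  half = 2 beats
  quarter = 1 beat
  dotted quarter = 1.5 beats
  whole = 4 beats
  dotted quarter = 1.5 beats
  whole = 4 beats
Sum = 2 + 1 + 1.5 + 4 + 1.5 + 4
= 14 beats


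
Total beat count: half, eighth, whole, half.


Beat values:
  half = 2 beats
  eighth = 0.5 beats
  whole = 4 beats
  half = 2 beats
Sum = 2 + 0.5 + 4 + 2
= 8.5 beats


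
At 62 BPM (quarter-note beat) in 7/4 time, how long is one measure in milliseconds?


Step by step:
Quarter-note beat duration = 60000 / 62 ms
Beats per measure (7/4) = 7
One measure = 7 × 60000 / 62 = 420000 / 62 ms
= 6774.2 ms


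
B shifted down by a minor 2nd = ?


minor 2nd: 2 letter names, 1 semitones
Letter: B - 1 → A
Pitch: B - 1 semitones, spelled as an A → A#
= A#


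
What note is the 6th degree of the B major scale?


Working:
Major scale pattern: W-W-H-W-W-W-H (2-2-1-2-2-2-1 semitones)
Starting from B:
  B + 2 semitones → C#
  C# + 2 semitones → D#
  D# + 1 semitone → E
  E + 2 semitones → F#
  F# + 2 semitones → G#
  G# + 2 semitones → A#
  A# + 1 semitone → B
Scale: B C# D# E F# G# A#
Degree 6 = G#


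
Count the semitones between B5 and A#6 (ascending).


Solution.
Absolute semitone position = octave×12 + chromatic position
B5: 5×12 + 11 = 71
A#6: 6×12 + 10 = 82
Difference = 82 - 71 = 11
= 11 semitones


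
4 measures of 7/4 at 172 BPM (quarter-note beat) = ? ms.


Working:
Quarter-note beat duration = 60000 / 172 ms
Beats per measure (7/4) = 7
One measure = 7 × 60000 / 172 = 420000 / 172 ms
4 measures = 4 × 420000 / 172 = 1680000 / 172
= 9767.4 ms


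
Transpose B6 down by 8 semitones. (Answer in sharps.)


Reasoning:
B6: chromatic position 11 in octave 6 → absolute = 6×12 + 11 = 83
Transpose down 8: 83 - 8 = 75
75 = 6×12 + 3 → D# in octave 6
Result = D#6


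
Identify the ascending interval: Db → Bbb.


Reasoning:
Letter names: D → B spans 6 letter names → a 6th
Semitones: Db → Bbb = 8 half-steps
A 6th of 8 semitones is a minor 6th
= minor 6th


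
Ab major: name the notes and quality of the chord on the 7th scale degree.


Ab major scale: Ab Bb C Db Eb F G
Diatonic triad on degree 7 stacks scale notes 7, 2, 4: G Bb Db
G→Bb = 3 semitones; G→Db = 6 semitones → diminished triad
= G Bb Db (diminished)


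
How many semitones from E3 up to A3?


Reasoning:
Absolute semitone position = octave×12 + chromatic position
E3: 3×12 + 4 = 40
A3: 3×12 + 9 = 45
Difference = 45 - 40 = 5
= 5 semitones


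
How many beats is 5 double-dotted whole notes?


Base whole note = 4 beats
Dot 1 adds half the previous value: +2
Dot 2 adds half the previous value: +1
One double-dotted whole = 4 + 2 + 1 = 7
5 of them = 5 × 7 = 35
= 35 beats


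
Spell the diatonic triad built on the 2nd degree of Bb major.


Working:
Bb major scale: Bb C D Eb F G A
Diatonic triad on degree 2 stacks scale notes 2, 4, 6: C Eb G
C→Eb = 3 semitones; C→G = 7 semitones → minor triad
= C Eb G (minor)


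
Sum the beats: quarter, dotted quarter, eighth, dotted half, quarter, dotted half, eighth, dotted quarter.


Let's work it out.
Beat values:
  quarter = 1 beat
  dotted quarter = 1.5 beats
  eighth = 0.5 beats
  dotted half = 3 beats
  quarter = 1 beat
  dotted half = 3 beats
  eighth = 0.5 beats
  dotted quarter = 1.5 beats
Sum = 1 + 1.5 + 0.5 + 3 + 1 + 3 + 0.5 + 1.5
= 12 beats


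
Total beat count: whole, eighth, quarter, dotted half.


Reasoning:
Beat values:
  whole = 4 beats
  eighth = 0.5 beats
  quarter = 1 beat
  dotted half = 3 beats
Sum = 4 + 0.5 + 1 + 3
= 8.5 beats


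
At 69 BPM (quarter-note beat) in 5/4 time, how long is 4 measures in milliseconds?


Solution.
Quarter-note beat duration = 60000 / 69 ms
Beats per measure (5/4) = 5
One measure = 5 × 60000 / 69 = 300000 / 69 ms
4 measures = 4 × 300000 / 69 = 1200000 / 69
= 17391.3 ms


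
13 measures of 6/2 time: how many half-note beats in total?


Let's work it out.
Time signature 6/2: the bottom number 2 means the half note gets one count
The top number 6 means 6 half-note beats per measure
Total = 6 × 13 measures
= 78 half-note beats


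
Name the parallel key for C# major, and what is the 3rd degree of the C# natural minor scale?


Parallel keys share the same tonic but differ in mode
C# major → parallel is C# minor
C# natural minor scale: C# D# E F# G# A B
= C# minor; 3rd degree = E


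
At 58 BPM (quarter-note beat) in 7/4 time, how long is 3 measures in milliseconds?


Step by step:
Quarter-note beat duration = 60000 / 58 ms
Beats per measure (7/4) = 7
One measure = 7 × 60000 / 58 = 420000 / 58 ms
3 measures = 3 × 420000 / 58 = 1260000 / 58
= 21724.1 ms


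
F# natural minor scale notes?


Working:
Natural minor scale pattern: W-H-W-W-H-W-W (2-1-2-2-1-2-2 semitones)
Starting from F#:
  F# + 2 semitones → G#
  G# + 1 semitone → A
  A + 2 semitones → B
  B + 2 semitones → C#
  C# + 1 semitone → D
  D + 2 semitones → E
  E + 2 semitones → F#
Scale = F# G# A B C# D E


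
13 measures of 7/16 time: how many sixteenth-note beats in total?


Step by step:
Time signature 7/16: the bottom number 16 means the sixteenth note gets one count
The top number 7 means 7 sixteenth-note beats per measure
Total = 7 × 13 measures
= 91 sixteenth-note beats


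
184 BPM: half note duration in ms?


Solution.
One quarter-note beat = 60000 / BPM = 60000 / 184 ms
Half note = 2 × quarter note
Duration = 2 × 60000 / 184 = 120000 / 184
= 652.2 ms


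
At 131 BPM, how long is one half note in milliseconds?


Working:
One quarter-note beat = 60000 / BPM = 60000 / 131 ms
Half note = 2 × quarter note
Duration = 2 × 60000 / 131 = 120000 / 131
= 916.0 ms


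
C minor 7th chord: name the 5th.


Minor 7th chord = root + minor 3rd + perfect 5th + minor 7th
Seventh chords stack in thirds, so the letter names are C-E-G-B
Root: C
Minor 3rd above C: Eb
Perfect 5th above C: G
Minor 7th above C: Bb
The 5th = G


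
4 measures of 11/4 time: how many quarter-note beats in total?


Time signature 11/4: the bottom number 4 means the quarter note gets one count
The top number 11 means 11 quarter-note beats per measure
Total = 11 × 4 measures
= 44 quarter-note beats


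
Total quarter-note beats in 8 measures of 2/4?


Step by step:
Time signature 2/4: the bottom number 4 means the quarter note gets one count
The top number 2 means 2 quarter-note beats per measure
Total = 2 × 8 measures
= 16 quarter-note beats


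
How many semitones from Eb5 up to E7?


Reasoning:
Absolute semitone position = octave×12 + chromatic position
Eb5: 5×12 + 3 = 63
E7: 7×12 + 4 = 88
Difference = 88 - 63 = 25
= 25 semitones


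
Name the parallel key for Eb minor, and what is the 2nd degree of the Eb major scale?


Step by step:
Parallel keys share the same tonic but differ in mode
Eb minor → parallel is Eb major
Eb major scale: Eb F G Ab Bb C D
= Eb major; 2nd degree = F


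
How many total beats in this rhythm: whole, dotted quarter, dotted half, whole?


Beat values:
  whole = 4 beats
  dotted quarter = 1.5 beats
  dotted half = 3 beats
  whole = 4 beats
Sum = 4 + 1.5 + 3 + 4
= 12.5 beats


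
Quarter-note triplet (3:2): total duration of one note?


Solution.
Triplet: 3 notes occupy the space of 2 quarter notes
Space = 2 × 1 = 2 beats
Each triplet note = 2 / 3 = 2/3 beats
= 2/3 beats


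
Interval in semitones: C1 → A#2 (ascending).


Step by step:
Absolute semitone position = octave×12 + chromatic position
C1: 1×12 + 0 = 12
A#2: 2×12 + 10 = 34
Difference = 34 - 12 = 22
= 22 semitones


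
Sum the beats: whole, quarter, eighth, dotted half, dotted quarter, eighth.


Beat values:
  whole = 4 beats
  quarter = 1 beat
  eighth = 0.5 beats
  dotted half = 3 beats
  dotted quarter = 1.5 beats
  eighth = 0.5 beats
Sum = 4 + 1 + 0.5 + 3 + 1.5 + 0.5
= 10.5 beats


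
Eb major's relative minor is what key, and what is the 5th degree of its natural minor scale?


Working:
The relative minor shares the major's key signature and starts on its 6th degree
6th degree = a major 6th above the tonic; a major 6th above Eb is C
→ relative minor of Eb major is C minor
C natural minor scale: C D Eb F G Ab Bb
= C minor; 5th degree = G


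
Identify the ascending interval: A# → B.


Reasoning:
Letter names: A → B spans 2 letter names → a 2nd
Semitones: A# → B = 1 half-step
A 2nd of 1 semitone is a minor 2nd
= minor 2nd


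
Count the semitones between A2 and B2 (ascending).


Let's work it out.
Absolute semitone position = octave×12 + chromatic position
A2: 2×12 + 9 = 33
B2: 2×12 + 11 = 35
Difference = 35 - 33 = 2
= 2 semitones


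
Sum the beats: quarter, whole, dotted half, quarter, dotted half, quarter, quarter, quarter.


Beat values:
  quarter = 1 beat
  whole = 4 beats
  dotted half = 3 beats
  quarter = 1 beat
  dotted half = 3 beats
  quarter = 1 beat
  quarter = 1 beat
  quarter = 1 beat
Sum = 1 + 4 + 3 + 1 + 3 + 1 + 1 + 1
= 15 beats


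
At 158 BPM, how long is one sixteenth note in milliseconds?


One quarter-note beat = 60000 / BPM = 60000 / 158 ms
Sixteenth note = 1/4 × quarter note
Duration = 1/4 × 60000 / 158 = 15000 / 158
= 94.9 ms


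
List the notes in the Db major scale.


Step by step:
Major scale pattern: W-W-H-W-W-W-H (2-2-1-2-2-2-1 semitones)
Starting from Db:
  Db + 2 semitones → Eb
  Eb + 2 semitones → F
  F + 1 semitone → Gb
  Gb + 2 semitones → Ab
  Ab + 2 semitones → Bb
  Bb + 2 semitones → C
  C + 1 semitone → Db
Scale = Db Eb F Gb Ab Bb C


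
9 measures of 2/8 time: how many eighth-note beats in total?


Reasoning:
Time signature 2/8: the bottom number 8 means the eighth note gets one count
The top number 2 means 2 eighth-note beats per measure
Total = 2 × 9 measures
= 18 eighth-note beats


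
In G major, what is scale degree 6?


Reasoning:
Major scale pattern: W-W-H-W-W-W-H (2-2-1-2-2-2-1 semitones)
Starting from G:
  G + 2 semitones → A
  A + 2 semitones → B
  B + 1 semitone → C
  C + 2 semitones → D
  D + 2 semitones → E
  E + 2 semitones → F#
  F# + 1 semitone → G
Scale: G A B C D E F#
Degree 6 = E


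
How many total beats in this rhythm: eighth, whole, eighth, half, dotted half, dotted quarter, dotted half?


Beat values:
  eighth = 0.5 beats
  whole = 4 beats
  eighth = 0.5 beats
  half = 2 beats
  dotted half = 3 beats
  dotted quarter = 1.5 beats
  dotted half = 3 beats
Sum = 0.5 + 4 + 0.5 + 2 + 3 + 1.5 + 3
= 14.5 beats


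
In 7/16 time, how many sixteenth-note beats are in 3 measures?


Time signature 7/16: the bottom number 16 means the sixteenth note gets one count
The top number 7 means 7 sixteenth-note beats per measure
Total = 7 × 3 measures
= 21 sixteenth-note beats


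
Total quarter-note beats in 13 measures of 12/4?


Reasoning:
Time signature 12/4: the bottom number 4 means the quarter note gets one count
The top number 12 means 12 quarter-note beats per measure
Total = 12 × 13 measures
= 156 quarter-note beats


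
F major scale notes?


Solution.
Major scale pattern: W-W-H-W-W-W-H (2-2-1-2-2-2-1 semitones)
Starting from F:
  F + 2 semitones → G
  G + 2 semitones → A
  A + 1 semitone → Bb
  Bb + 2 semitones → C
  C + 2 semitones → D
  D + 2 semitones → E
  E + 1 semitone → F
Scale = F G A Bb C D E


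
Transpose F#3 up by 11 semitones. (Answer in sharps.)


F#3: chromatic position 6 in octave 3 → absolute = 3×12 + 6 = 42
Transpose up 11: 42 + 11 = 53
53 = 4×12 + 5 → F in octave 4
Result = F4


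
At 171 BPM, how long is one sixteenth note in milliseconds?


One quarter-note beat = 60000 / BPM = 60000 / 171 ms
Sixteenth note = 1/4 × quarter note
Duration = 1/4 × 60000 / 171 = 15000 / 171
= 87.7 ms


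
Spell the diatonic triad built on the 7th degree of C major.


C major scale: C D E F G A B
Diatonic triad on degree 7 stacks scale notes 7, 2, 4: B D F
B→D = 3 semitones; B→F = 6 semitones → diminished triad
= B D F (diminished)


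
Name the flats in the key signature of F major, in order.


Flat major keys: C(0), F(1), Bb(2), Eb(3), Ab(4), Db(5), Gb(6), Cb(7)
F major has 1 flat
Order of flats: Bb Eb Ab Db Gb Cb Fb → first 1: Bb
= Bb


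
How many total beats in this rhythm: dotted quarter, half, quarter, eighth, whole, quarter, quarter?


Working:
Beat values:
  dotted quarter = 1.5 beats
  half = 2 beats
  quarter = 1 beat
  eighth = 0.5 beats
  whole = 4 beats
  quarter = 1 beat
  quarter = 1 beat
Sum = 1.5 + 2 + 1 + 0.5 + 4 + 1 + 1
= 11 beats


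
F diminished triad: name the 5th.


Reasoning:
Diminished triad = root + minor 3rd (3 semitones) + diminished 5th (6 semitones)
A triad on F stacks thirds, so the chord tones use letter names F-A-C
Root: F
Minor 3rd above F: Ab
Diminished 5th above F: Cb
The 5th = Cb


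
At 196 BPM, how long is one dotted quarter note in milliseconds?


Let's work it out.
One quarter-note beat = 60000 / BPM = 60000 / 196 ms
Dotted quarter note = 3/2 × quarter note
Duration = 3/2 × 60000 / 196 = 90000 / 196
= 459.2 ms


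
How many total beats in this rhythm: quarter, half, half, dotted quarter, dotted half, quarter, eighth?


Working:
Beat values:
  quarter = 1 beat
  half = 2 beats
  half = 2 beats
  dotted quarter = 1.5 beats
  dotted half = 3 beats
  quarter = 1 beat
  eighth = 0.5 beats
Sum = 1 + 2 + 2 + 1.5 + 3 + 1 + 0.5
= 11 beats


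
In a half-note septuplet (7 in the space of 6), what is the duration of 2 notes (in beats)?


Septuplet: 7 notes occupy the space of 6 half notes
Space = 6 × 2 = 12 beats
Each septuplet note = 12 / 7 = 12/7 beats
2 notes = 2 × 12/7 = 24/7
= 24/7 beats


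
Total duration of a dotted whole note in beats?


Step by step:
Base whole note = 4 beats
Dot 1 adds half the previous value: +2
One dotted whole = 4 + 2 = 6
= 6 beats


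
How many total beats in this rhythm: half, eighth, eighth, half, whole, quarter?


Solution.
Beat values:
  half = 2 beats
  eighth = 0.5 beats
  eighth = 0.5 beats
  half = 2 beats
  whole = 4 beats
  quarter = 1 beat
Sum = 2 + 0.5 + 0.5 + 2 + 4 + 1
= 10 beats


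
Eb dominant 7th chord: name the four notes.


Dominant 7th chord = root + major 3rd + perfect 5th + minor 7th
Seventh chords stack in thirds, so the letter names are E-G-B-D
Root: Eb
Major 3rd above Eb: G
Perfect 5th above Eb: Bb
Minor 7th above Eb: Db
Chord = Eb G Bb Db


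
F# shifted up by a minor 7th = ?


Step by step:
minor 7th: 7 letter names, 10 semitones
Letter: F + 6 → E
Pitch: F# + 10 semitones, spelled as an E → E
= E


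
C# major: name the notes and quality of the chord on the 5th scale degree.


C# major scale: C# D# E# F# G# A# B#
Diatonic triad on degree 5 stacks scale notes 5, 7, 2: G# B# D#
G#→B# = 4 semitones; G#→D# = 7 semitones → major triad
= G# B# D# (major)


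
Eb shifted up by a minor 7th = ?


Reasoning:
minor 7th: 7 letter names, 10 semitones
Letter: E + 6 → D
Pitch: Eb + 10 semitones, spelled as a D → Db
= Db


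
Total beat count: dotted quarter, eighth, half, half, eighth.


Let's work it out.
Beat values:
  dotted quarter = 1.5 beats
  eighth = 0.5 beats
  half = 2 beats
  half = 2 beats
  eighth = 0.5 beats
Sum = 1.5 + 0.5 + 2 + 2 + 0.5
= 6.5 beats


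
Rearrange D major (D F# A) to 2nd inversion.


Reasoning:
Root position: D F# A
2nd inversion: move root and 3rd up an octave
Bass note: A
Notes (bottom to top) = A D F#


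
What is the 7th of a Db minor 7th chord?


Minor 7th chord = root + minor 3rd + perfect 5th + minor 7th
Seventh chords stack in thirds, so the letter names are D-F-A-C
Root: Db
Minor 3rd above Db: Fb
Perfect 5th above Db: Ab
Minor 7th above Db: Cb
The 7th = Cb


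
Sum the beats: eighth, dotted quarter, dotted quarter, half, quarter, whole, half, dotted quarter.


Solution.
Beat values:
  eighth = 0.5 beats
  dotted quarter = 1.5 beats
  dotted quarter = 1.5 beats
  half = 2 beats
  quarter = 1 beat
  whole = 4 beats
  half = 2 beats
  dotted quarter = 1.5 beats
Sum = 0.5 + 1.5 + 1.5 + 2 + 1 + 4 + 2 + 1.5
= 14 beats


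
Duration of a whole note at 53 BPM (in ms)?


Step by step:
One quarter-note beat = 60000 / BPM = 60000 / 53 ms
Whole note = 4 × quarter note
Duration = 4 × 60000 / 53 = 240000 / 53
= 4528.3 ms


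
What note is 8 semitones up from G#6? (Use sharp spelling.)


Working:
G#6: chromatic position 8 in octave 6 → absolute = 6×12 + 8 = 80
Transpose up 8: 80 + 8 = 88
88 = 7×12 + 4 → E in octave 7
Result = E7


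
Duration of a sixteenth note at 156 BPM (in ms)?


Working:
One quarter-note beat = 60000 / BPM = 60000 / 156 ms
Sixteenth note = 1/4 × quarter note
Duration = 1/4 × 60000 / 156 = 15000 / 156
= 96.2 ms


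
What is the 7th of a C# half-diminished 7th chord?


Half-diminished 7th chord = root + minor 3rd + diminished 5th + minor 7th
Seventh chords stack in thirds, so the letter names are C-E-G-B
Root: C#
Minor 3rd above C#: E
Diminished 5th above C#: G
Minor 7th above C#: B
The 7th = B
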